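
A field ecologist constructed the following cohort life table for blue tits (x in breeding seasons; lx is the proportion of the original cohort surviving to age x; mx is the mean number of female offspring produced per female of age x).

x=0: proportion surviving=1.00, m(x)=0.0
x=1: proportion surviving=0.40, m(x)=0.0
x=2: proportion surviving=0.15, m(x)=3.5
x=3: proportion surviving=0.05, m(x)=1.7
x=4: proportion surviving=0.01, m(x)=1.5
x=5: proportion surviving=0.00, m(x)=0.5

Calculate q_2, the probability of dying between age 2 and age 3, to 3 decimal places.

q_2 = (l_2 − l_3) / l_2 = (0.15 − 0.05) / 0.15
     = 0.1 / 0.15 = 0.666667… → 0.667

0.667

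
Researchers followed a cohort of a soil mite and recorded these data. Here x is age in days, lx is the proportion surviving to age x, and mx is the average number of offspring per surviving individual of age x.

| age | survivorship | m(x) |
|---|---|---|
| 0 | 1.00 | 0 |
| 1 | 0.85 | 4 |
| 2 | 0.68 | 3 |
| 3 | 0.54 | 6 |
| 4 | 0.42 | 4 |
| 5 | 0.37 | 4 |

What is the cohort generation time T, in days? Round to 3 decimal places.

2.645

lx·mx: 0, 3.4, 2.04, 3.24, 1.68, 1.48 → R0 = 11.84
x·lx·mx: 0, 3.4, 4.08, 9.72, 6.72, 7.4 → Σ = 31.32
T = 31.32 / 11.84 = 2.64527… → 2.645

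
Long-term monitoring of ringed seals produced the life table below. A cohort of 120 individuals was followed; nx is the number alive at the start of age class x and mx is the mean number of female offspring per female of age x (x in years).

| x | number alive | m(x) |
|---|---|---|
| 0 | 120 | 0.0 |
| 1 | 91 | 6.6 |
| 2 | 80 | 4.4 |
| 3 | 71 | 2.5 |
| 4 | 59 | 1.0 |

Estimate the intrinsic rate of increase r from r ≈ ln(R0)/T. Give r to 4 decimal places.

1.3155

lx = nx/n0 = nx/120: 1, 0.75833…, 0.66667…, 0.59167…, 0.49167…
R0 = Σ lx·mx = 0 + 5.005… + 2.93333… + 1.47917… + 0.49167… = 9.909167…
Σ x·lx·mx = 17.275833…; T = 17.275833…/9.909167… = 1.74342…
r ≈ ln(R0)/T = ln(9.909167…)/1.74342… = 1.315495… → 1.3155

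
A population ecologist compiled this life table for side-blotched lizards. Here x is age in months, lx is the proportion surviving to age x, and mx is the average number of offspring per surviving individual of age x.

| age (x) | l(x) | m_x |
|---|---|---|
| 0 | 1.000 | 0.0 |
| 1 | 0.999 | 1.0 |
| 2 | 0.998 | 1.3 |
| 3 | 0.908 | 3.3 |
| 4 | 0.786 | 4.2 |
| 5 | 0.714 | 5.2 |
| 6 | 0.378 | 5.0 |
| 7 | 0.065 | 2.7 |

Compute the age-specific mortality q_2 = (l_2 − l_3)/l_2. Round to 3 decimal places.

q_2 = (l_2 − l_3) / l_2 = (0.998 − 0.908) / 0.998
     = 0.09 / 0.998 = 0.09018… → 0.090

0.090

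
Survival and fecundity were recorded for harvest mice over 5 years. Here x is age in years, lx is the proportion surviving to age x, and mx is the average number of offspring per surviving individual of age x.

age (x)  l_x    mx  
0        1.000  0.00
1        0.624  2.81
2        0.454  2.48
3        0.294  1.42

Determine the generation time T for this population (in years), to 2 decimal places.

lx·mx: 0, 1.75344, 1.12592, 0.41748 → R0 = 3.29684
x·lx·mx: 0, 1.75344, 2.25184, 1.25244 → Σ = 5.25772
T = 5.25772 / 3.29684 = 1.594776… → 1.59

1.59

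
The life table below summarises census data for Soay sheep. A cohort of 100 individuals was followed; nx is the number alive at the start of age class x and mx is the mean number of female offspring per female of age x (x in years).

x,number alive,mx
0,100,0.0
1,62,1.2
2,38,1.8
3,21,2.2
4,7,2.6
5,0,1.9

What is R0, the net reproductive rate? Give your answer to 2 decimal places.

2.07

lx = nx/n0 = nx/100: 1, 0.62, 0.38, 0.21, 0.07, 0
lx·mx by age: 0, 0.744, 0.684, 0.462, 0.182, 0
R0 = Σ lx·mx = 2.072 → 2.07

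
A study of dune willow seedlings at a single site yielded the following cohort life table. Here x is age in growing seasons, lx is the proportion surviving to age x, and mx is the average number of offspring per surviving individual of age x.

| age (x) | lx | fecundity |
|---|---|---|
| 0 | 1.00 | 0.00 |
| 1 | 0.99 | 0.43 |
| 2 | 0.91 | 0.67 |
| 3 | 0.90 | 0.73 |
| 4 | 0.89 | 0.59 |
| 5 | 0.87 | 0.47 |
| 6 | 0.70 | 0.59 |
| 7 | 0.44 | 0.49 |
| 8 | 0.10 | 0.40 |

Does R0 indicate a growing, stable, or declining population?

R0 = Σ lx·mx = 0 + 0.4257 + 0.6097 + 0.657 + 0.5251 + 0.4089 + 0.413 + 0.2156 + 0.04 = 3.295
R0 > 1, so the population is growing.

growing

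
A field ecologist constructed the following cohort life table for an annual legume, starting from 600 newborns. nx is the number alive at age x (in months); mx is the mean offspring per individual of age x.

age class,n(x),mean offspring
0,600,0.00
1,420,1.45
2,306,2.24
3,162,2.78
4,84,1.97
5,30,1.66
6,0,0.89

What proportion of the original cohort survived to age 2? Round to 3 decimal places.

l_2 = n_2/n_0 = 306/600 = 0.51 → 0.510

0.510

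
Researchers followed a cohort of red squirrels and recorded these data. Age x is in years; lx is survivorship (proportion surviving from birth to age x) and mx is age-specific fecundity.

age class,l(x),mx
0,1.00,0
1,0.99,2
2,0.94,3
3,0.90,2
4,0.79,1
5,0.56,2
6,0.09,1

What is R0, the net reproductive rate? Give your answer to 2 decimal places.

8.60

lx·mx by age: 0, 1.98, 2.82, 1.8, 0.79, 1.12, 0.09
R0 = Σ lx·mx = 8.6 → 8.60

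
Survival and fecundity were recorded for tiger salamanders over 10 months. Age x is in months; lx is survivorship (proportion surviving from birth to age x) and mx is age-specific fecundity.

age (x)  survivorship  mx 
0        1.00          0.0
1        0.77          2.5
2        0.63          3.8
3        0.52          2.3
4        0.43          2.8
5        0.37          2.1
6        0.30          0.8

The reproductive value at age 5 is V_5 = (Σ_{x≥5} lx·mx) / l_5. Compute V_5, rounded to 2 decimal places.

2.75

lx·mx for x ≥ 5: 0.777, 0.24 → sum = 1.017
V_5 = 1.017 / l_5 = 1.017 / 0.37 = 2.748649… → 2.75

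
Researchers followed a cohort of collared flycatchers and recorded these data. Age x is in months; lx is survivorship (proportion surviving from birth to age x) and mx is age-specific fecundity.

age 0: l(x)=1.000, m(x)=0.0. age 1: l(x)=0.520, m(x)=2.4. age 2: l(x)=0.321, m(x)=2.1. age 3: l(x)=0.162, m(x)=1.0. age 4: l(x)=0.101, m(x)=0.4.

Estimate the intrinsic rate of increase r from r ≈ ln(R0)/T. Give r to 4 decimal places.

R0 = Σ lx·mx = 0 + 1.248 + 0.6741 + 0.162 + 0.0404 = 2.1245
Σ x·lx·mx = 3.2438; T = 3.2438/2.1245 = 1.52685…
r ≈ ln(R0)/T = ln(2.1245)/1.52685… = 0.493522… → 0.4935

0.4935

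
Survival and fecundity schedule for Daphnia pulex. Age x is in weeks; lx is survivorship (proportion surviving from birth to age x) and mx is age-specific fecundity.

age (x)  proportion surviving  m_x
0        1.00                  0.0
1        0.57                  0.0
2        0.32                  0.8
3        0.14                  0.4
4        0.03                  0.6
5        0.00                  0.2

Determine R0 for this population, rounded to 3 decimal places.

lx·mx by age: 0, 0, 0.256, 0.056, 0.018, 0
R0 = Σ lx·mx = 0.33 → 0.330

0.330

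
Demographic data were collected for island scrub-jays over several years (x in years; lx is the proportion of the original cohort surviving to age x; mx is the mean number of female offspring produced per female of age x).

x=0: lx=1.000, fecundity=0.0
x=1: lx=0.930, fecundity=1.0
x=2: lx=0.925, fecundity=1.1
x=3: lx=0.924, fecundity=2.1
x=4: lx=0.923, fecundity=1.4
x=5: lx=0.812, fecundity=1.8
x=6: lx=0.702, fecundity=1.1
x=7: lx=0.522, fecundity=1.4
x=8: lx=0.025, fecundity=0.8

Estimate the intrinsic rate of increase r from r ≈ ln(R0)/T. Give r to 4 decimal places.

R0 = Σ lx·mx = 0 + 0.93 + 1.0175 + 1.9404 + 1.2922 + 1.4616 + 0.7722 + 0.7308 + 0.02 = 8.1647
Σ x·lx·mx = 31.1718; T = 31.1718/8.1647 = 3.81787…
r ≈ ln(R0)/T = ln(8.1647)/3.81787… = 0.549997… → 0.5500

0.5500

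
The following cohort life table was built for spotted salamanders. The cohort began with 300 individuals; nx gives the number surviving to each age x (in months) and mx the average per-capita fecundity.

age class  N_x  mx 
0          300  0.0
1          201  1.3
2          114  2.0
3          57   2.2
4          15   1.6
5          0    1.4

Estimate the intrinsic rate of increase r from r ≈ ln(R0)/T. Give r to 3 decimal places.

lx = nx/n0 = nx/300: 1, 0.67, 0.38, 0.19, 0.05, 0
R0 = Σ lx·mx = 0 + 0.871 + 0.76 + 0.418 + 0.08 + 0 = 2.129
Σ x·lx·mx = 3.965; T = 3.965/2.129 = 1.86238…
r ≈ ln(R0)/T = ln(2.129)/1.86238… = 0.40575… → 0.406

0.406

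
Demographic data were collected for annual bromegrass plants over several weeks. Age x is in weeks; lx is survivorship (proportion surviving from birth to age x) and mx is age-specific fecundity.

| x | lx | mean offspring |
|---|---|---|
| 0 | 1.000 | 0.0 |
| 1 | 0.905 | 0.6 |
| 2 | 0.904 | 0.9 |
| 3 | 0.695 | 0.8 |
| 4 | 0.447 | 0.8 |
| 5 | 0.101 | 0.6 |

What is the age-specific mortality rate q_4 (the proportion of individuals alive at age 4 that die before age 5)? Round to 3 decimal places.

0.774

q_4 = (l_4 − l_5) / l_4 = (0.447 − 0.101) / 0.447
     = 0.346 / 0.447 = 0.774049… → 0.774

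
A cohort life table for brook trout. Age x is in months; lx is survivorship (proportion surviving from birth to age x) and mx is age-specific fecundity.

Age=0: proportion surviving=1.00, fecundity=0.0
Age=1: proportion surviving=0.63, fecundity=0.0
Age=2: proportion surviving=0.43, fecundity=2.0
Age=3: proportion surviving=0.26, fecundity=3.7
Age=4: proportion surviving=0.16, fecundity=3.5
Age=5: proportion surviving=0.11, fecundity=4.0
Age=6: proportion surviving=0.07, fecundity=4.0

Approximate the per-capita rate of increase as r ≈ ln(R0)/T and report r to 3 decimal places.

R0 = Σ lx·mx = 0 + 0 + 0.86 + 0.962 + 0.56 + 0.44 + 0.28 = 3.102
Σ x·lx·mx = 10.726; T = 10.726/3.102 = 3.45777…
r ≈ ln(R0)/T = ln(3.102)/3.45777… = 0.32739… → 0.327

0.327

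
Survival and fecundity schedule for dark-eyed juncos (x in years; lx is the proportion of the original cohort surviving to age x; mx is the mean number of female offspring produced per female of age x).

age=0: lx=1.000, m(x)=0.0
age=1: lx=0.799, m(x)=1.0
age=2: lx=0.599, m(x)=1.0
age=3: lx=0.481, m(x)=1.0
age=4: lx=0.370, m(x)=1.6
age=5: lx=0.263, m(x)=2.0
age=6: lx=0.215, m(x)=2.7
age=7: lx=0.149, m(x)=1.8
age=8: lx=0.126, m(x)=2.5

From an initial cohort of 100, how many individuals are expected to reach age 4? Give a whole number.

37

Expected survivors = N0 · l_4 = 100 × 0.370 = 37 → 37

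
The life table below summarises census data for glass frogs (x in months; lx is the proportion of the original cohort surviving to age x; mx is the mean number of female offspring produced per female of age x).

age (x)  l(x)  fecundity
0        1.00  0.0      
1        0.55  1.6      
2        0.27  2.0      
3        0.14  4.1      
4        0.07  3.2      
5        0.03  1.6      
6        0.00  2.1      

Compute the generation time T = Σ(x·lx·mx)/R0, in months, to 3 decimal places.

lx·mx: 0, 0.88, 0.54, 0.574, 0.224, 0.048, 0 → R0 = 2.266
x·lx·mx: 0, 0.88, 1.08, 1.722, 0.896, 0.24, 0 → Σ = 4.818
T = 4.818 / 2.266 = 2.126214… → 2.126

2.126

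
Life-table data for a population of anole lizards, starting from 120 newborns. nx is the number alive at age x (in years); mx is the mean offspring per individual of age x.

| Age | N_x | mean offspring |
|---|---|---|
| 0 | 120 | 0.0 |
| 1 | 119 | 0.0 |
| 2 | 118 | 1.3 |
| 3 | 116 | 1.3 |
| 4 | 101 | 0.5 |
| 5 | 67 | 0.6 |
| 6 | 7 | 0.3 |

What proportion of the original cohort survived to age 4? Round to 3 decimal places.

0.842

l_4 = n_4/n_0 = 101/120 = 0.841667… → 0.842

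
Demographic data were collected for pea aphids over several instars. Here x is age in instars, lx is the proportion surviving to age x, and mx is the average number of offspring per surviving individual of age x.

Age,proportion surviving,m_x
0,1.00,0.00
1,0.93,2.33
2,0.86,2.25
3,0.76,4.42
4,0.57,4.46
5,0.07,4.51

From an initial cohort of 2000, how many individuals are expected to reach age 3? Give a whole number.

Expected survivors = N0 · l_3 = 2000 × 0.76 = 1520 → 1520

1520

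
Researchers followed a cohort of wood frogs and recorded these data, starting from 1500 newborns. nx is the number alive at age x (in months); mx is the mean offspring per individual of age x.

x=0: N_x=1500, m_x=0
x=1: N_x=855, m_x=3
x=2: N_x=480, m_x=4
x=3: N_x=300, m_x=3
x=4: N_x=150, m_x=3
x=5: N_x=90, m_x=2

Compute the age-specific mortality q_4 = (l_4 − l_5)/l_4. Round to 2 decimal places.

lx = nx/n0 = nx/1500: 1, 0.57, 0.32, 0.2, 0.1, 0.06
q_4 = (l_4 − l_5) / l_4 = (0.1 − 0.06) / 0.1
     = 0.04 / 0.1 = 0.4 → 0.40

0.40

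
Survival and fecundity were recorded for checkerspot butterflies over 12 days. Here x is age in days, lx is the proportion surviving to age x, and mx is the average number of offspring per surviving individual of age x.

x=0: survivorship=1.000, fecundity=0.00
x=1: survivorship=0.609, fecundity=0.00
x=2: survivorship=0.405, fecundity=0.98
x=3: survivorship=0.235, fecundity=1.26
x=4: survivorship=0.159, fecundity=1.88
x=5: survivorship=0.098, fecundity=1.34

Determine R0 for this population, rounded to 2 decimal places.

1.12

lx·mx by age: 0, 0, 0.3969, 0.2961, 0.29892, 0.13132
R0 = Σ lx·mx = 1.12324 → 1.12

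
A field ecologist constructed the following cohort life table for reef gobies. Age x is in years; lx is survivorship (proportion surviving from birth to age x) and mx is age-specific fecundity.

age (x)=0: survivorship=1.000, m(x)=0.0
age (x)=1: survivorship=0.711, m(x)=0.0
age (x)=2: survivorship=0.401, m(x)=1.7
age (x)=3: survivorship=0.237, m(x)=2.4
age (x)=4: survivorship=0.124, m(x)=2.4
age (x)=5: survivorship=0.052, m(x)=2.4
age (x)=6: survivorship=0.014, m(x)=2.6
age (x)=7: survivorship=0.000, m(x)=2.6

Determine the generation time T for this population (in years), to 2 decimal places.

2.99

lx·mx: 0, 0, 0.6817, 0.5688, 0.2976, 0.1248, 0.0364, 0 → R0 = 1.7093
x·lx·mx: 0, 0, 1.3634, 1.7064, 1.1904, 0.624, 0.2184, 0 → Σ = 5.1026
T = 5.1026 / 1.7093 = 2.985199… → 2.99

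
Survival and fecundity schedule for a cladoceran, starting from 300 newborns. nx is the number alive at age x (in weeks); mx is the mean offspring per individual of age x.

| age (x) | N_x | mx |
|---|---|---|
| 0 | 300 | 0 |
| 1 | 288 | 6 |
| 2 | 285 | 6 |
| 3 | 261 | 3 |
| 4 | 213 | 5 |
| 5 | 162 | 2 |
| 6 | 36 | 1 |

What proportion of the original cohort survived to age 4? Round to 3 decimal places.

l_4 = n_4/n_0 = 213/300 = 0.71 → 0.710

0.710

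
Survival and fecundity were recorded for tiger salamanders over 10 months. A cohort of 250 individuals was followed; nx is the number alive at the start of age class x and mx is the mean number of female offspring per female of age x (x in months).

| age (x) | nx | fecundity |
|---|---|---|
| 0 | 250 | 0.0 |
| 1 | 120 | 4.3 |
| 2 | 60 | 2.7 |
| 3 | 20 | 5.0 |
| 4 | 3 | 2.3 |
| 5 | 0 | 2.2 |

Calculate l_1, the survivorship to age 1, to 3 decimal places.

l_1 = n_1/n_0 = 120/250 = 0.48 → 0.480

0.480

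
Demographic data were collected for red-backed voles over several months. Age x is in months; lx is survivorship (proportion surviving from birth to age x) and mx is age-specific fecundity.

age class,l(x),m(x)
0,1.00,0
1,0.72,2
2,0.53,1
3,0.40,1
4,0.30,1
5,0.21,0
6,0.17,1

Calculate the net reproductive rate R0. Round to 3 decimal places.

2.840

lx·mx by age: 0, 1.44, 0.53, 0.4, 0.3, 0, 0.17
R0 = Σ lx·mx = 2.84 → 2.840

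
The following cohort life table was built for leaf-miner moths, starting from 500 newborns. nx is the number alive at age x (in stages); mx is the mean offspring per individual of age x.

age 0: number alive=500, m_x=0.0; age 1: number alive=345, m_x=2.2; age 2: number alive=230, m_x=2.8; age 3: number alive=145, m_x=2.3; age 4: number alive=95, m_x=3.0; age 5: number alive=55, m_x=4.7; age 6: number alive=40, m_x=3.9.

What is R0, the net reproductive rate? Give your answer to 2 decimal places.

4.87

lx = nx/n0 = nx/500: 1, 0.69, 0.46, 0.29, 0.19, 0.11, 0.08
lx·mx by age: 0, 1.518, 1.288, 0.667, 0.57, 0.517, 0.312
R0 = Σ lx·mx = 4.872 → 4.87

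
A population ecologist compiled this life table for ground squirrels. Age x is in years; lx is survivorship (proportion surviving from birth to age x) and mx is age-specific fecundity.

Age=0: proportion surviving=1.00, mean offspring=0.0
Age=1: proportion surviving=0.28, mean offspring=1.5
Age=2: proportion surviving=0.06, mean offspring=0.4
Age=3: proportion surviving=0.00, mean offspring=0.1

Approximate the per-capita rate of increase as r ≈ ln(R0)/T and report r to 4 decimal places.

-0.7703

R0 = Σ lx·mx = 0 + 0.42 + 0.024 + 0 = 0.444
Σ x·lx·mx = 0.468; T = 0.468/0.444 = 1.05405…
r ≈ ln(R0)/T = ln(0.444)/1.05405… = -0.770293… → -0.7703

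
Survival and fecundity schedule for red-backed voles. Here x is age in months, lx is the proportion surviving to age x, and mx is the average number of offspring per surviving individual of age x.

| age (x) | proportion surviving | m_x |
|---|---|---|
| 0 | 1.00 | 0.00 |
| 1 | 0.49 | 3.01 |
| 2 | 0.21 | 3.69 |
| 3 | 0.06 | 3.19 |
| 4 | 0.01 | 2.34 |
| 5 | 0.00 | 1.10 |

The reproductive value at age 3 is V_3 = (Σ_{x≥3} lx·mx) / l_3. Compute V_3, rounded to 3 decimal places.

3.580

lx·mx for x ≥ 3: 0.1914, 0.0234, 0 → sum = 0.2148
V_3 = 0.2148 / l_3 = 0.2148 / 0.06 = 3.58 → 3.580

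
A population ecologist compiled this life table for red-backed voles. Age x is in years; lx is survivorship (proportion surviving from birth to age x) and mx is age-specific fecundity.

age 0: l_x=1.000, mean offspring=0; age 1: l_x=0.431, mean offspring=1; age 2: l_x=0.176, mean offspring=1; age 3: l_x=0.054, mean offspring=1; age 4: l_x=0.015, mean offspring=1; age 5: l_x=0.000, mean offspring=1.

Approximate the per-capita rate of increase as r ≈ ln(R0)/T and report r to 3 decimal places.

-0.263

R0 = Σ lx·mx = 0 + 0.431 + 0.176 + 0.054 + 0.015 + 0 = 0.676
Σ x·lx·mx = 1.005; T = 1.005/0.676 = 1.48669…
r ≈ ln(R0)/T = ln(0.676)/1.48669… = -0.26338… → -0.263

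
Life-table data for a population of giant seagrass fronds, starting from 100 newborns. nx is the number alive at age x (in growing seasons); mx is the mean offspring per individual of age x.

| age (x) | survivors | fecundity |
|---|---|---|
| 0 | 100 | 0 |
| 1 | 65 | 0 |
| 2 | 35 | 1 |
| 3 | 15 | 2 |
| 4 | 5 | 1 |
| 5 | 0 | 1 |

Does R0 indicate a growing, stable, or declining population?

declining

lx = nx/n0 = nx/100: 1, 0.65, 0.35, 0.15, 0.05, 0
R0 = Σ lx·mx = 0 + 0 + 0.35 + 0.3 + 0.05 + 0 = 0.7
R0 < 1, so the population is declining.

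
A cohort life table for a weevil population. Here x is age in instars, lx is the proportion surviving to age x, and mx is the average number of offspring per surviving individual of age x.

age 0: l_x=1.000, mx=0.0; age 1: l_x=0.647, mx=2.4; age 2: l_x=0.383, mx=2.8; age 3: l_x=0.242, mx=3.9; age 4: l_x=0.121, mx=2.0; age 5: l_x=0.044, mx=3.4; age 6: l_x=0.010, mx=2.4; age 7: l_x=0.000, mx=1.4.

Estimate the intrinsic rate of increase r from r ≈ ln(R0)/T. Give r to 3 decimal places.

0.657

R0 = Σ lx·mx = 0 + 1.5528 + 1.0724 + 0.9438 + 0.242 + 0.1496 + 0.024 + 0 = 3.9846
Σ x·lx·mx = 8.389; T = 8.389/3.9846 = 2.10536…
r ≈ ln(R0)/T = ln(3.9846)/2.10536… = 0.65663… → 0.657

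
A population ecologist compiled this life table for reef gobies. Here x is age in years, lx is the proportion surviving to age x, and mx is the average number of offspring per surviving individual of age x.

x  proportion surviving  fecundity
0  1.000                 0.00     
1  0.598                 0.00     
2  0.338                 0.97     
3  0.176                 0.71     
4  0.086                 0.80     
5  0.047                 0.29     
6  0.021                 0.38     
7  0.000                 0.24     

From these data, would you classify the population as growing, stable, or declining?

R0 = Σ lx·mx = 0 + 0 + 0.32786 + 0.12496 + 0.0688 + 0.01363 + 0.00798 + 0 = 0.54323
R0 < 1, so the population is declining.

declining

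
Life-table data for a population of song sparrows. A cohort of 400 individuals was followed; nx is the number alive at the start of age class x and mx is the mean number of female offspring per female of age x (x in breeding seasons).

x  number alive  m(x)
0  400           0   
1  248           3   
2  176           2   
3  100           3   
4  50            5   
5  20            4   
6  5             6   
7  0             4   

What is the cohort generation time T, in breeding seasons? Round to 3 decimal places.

lx = nx/n0 = nx/400: 1, 0.62, 0.44, 0.25, 0.125, 0.05, 0.0125, 0
lx·mx: 0, 1.86, 0.88, 0.75, 0.625, 0.2, 0.075, 0 → R0 = 4.39
x·lx·mx: 0, 1.86, 1.76, 2.25, 2.5, 1, 0.45, 0 → Σ = 9.82
T = 9.82 / 4.39 = 2.236902… → 2.237

2.237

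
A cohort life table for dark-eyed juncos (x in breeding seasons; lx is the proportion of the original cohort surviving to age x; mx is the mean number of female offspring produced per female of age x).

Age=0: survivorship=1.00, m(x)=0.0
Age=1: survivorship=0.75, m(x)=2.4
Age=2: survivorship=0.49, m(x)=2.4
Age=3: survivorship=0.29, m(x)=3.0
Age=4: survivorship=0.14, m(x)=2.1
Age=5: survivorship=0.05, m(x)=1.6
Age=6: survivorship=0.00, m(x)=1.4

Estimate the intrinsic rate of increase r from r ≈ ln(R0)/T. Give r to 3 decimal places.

0.729

R0 = Σ lx·mx = 0 + 1.8 + 1.176 + 0.87 + 0.294 + 0.08 + 0 = 4.22
Σ x·lx·mx = 8.338; T = 8.338/4.22 = 1.97583…
r ≈ ln(R0)/T = ln(4.22)/1.97583… = 0.72872… → 0.729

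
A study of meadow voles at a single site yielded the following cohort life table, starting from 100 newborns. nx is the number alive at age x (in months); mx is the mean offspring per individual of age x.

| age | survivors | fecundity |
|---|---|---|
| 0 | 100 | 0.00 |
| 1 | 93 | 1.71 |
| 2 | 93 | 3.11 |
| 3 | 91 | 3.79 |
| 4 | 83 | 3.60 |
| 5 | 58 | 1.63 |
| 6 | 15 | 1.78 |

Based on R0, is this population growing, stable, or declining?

lx = nx/n0 = nx/100: 1, 0.93, 0.93, 0.91, 0.83, 0.58, 0.15
R0 = Σ lx·mx = 0 + 1.5903 + 2.8923 + 3.4489 + 2.988 + 0.9454 + 0.267 = 12.1319
R0 > 1, so the population is growing.

growing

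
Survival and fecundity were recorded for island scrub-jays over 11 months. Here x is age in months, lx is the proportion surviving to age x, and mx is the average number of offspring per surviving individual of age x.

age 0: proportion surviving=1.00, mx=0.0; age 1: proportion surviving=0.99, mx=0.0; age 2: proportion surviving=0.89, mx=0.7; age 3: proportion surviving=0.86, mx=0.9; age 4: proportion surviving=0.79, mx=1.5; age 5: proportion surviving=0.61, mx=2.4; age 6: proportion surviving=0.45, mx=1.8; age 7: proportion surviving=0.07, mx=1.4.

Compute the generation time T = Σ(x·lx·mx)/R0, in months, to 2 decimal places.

lx·mx: 0, 0, 0.623, 0.774, 1.185, 1.464, 0.81, 0.098 → R0 = 4.954
x·lx·mx: 0, 0, 1.246, 2.322, 4.74, 7.32, 4.86, 0.686 → Σ = 21.174
T = 21.174 / 4.954 = 4.274122… → 4.27

4.27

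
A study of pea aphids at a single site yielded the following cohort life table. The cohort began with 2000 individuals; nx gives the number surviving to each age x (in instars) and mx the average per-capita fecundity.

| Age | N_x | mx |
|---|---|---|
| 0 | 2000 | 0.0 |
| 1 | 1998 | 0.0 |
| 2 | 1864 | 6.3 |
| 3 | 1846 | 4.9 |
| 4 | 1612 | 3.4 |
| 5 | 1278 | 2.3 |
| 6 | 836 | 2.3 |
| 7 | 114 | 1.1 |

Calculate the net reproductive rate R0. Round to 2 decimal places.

lx = nx/n0 = nx/2000: 1, 0.999, 0.932, 0.923, 0.806, 0.639, 0.418, 0.057
lx·mx by age: 0, 0, 5.8716, 4.5227, 2.7404, 1.4697, 0.9614, 0.0627
R0 = Σ lx·mx = 15.6285 → 15.63

15.63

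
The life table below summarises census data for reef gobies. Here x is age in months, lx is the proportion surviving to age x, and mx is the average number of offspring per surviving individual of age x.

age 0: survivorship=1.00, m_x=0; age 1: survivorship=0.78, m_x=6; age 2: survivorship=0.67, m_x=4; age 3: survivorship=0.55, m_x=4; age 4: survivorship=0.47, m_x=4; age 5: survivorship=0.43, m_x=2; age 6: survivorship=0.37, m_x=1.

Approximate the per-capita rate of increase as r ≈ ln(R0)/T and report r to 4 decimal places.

1.0486

R0 = Σ lx·mx = 0 + 4.68 + 2.68 + 2.2 + 1.88 + 0.86 + 0.37 = 12.67
Σ x·lx·mx = 30.68; T = 30.68/12.67 = 2.42147…
r ≈ ln(R0)/T = ln(12.67)/2.42147… = 1.048635… → 1.0486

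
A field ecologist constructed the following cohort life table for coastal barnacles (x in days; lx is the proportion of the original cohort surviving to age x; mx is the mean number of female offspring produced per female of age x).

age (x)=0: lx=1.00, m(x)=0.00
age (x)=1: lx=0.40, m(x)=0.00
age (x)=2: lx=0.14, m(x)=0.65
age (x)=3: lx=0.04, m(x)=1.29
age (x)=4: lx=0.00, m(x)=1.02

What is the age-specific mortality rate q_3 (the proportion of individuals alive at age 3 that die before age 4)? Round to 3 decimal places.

q_3 = (l_3 − l_4) / l_3 = (0.04 − 0) / 0.04
     = 0.04 / 0.04 = 1 → 1.000

1.000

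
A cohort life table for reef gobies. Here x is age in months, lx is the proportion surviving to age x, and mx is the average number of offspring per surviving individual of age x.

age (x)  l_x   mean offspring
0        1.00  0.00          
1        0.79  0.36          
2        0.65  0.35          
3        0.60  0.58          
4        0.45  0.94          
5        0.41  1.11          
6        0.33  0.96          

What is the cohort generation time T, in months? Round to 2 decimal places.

lx·mx: 0, 0.2844, 0.2275, 0.348, 0.423, 0.4551, 0.3168 → R0 = 2.0548
x·lx·mx: 0, 0.2844, 0.455, 1.044, 1.692, 2.2755, 1.9008 → Σ = 7.6517
T = 7.6517 / 2.0548 = 3.723817… → 3.72

3.72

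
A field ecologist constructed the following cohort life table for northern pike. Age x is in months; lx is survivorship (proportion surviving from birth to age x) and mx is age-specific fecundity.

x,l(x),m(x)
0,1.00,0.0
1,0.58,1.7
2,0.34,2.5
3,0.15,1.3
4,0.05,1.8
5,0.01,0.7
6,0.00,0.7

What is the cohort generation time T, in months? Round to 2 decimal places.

lx·mx: 0, 0.986, 0.85, 0.195, 0.09, 0.007, 0 → R0 = 2.128
x·lx·mx: 0, 0.986, 1.7, 0.585, 0.36, 0.035, 0 → Σ = 3.666
T = 3.666 / 2.128 = 1.722744… → 1.72

1.72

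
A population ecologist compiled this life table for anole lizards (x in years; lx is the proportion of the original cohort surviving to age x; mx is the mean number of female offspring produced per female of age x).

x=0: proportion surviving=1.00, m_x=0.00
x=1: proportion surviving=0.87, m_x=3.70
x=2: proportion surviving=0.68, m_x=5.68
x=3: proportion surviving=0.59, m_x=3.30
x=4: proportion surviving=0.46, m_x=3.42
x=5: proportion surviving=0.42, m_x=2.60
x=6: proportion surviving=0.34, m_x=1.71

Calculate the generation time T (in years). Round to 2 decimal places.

2.61

lx·mx: 0, 3.219, 3.8624, 1.947, 1.5732, 1.092, 0.5814 → R0 = 12.275
x·lx·mx: 0, 3.219, 7.7248, 5.841, 6.2928, 5.46, 3.4884 → Σ = 32.026
T = 32.026 / 12.275 = 2.609043… → 2.61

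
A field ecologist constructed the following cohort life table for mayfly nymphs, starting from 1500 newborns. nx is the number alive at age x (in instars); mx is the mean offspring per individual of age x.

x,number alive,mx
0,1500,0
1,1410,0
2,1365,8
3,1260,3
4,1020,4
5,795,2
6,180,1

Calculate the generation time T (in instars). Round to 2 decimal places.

lx = nx/n0 = nx/1500: 1, 0.94, 0.91, 0.84, 0.68, 0.53, 0.12
lx·mx: 0, 0, 7.28, 2.52, 2.72, 1.06, 0.12 → R0 = 13.7
x·lx·mx: 0, 0, 14.56, 7.56, 10.88, 5.3, 0.72 → Σ = 39.02
T = 39.02 / 13.7 = 2.848175… → 2.85

2.85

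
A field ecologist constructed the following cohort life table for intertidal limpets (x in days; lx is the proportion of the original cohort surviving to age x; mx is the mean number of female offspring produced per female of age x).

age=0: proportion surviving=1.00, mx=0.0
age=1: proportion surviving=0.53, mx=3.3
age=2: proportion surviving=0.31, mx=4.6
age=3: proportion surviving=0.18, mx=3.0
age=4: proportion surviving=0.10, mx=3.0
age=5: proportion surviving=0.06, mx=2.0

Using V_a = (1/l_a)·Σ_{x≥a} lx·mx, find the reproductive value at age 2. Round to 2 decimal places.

lx·mx for x ≥ 2: 1.426, 0.54, 0.3, 0.12 → sum = 2.386
V_2 = 2.386 / l_2 = 2.386 / 0.31 = 7.696774… → 7.70

7.70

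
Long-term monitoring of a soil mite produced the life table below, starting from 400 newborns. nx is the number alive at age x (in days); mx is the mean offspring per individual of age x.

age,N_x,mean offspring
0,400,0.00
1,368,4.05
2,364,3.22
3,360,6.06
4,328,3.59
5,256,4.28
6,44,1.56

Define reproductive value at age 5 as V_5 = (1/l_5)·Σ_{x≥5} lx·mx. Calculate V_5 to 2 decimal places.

4.55

lx = nx/n0 = nx/400: 1, 0.92, 0.91, 0.9, 0.82, 0.64, 0.11
lx·mx for x ≥ 5: 2.7392, 0.1716 → sum = 2.9108
V_5 = 2.9108 / l_5 = 2.9108 / 0.64 = 4.548125 → 4.55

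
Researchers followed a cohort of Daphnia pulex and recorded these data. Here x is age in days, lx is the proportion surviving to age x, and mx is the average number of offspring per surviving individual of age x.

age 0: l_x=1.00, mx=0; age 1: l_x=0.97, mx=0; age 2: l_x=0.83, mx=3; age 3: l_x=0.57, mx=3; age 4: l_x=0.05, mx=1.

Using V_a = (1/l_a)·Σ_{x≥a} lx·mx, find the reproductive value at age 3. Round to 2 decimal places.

3.09

lx·mx for x ≥ 3: 1.71, 0.05 → sum = 1.76
V_3 = 1.76 / l_3 = 1.76 / 0.57 = 3.087719… → 3.09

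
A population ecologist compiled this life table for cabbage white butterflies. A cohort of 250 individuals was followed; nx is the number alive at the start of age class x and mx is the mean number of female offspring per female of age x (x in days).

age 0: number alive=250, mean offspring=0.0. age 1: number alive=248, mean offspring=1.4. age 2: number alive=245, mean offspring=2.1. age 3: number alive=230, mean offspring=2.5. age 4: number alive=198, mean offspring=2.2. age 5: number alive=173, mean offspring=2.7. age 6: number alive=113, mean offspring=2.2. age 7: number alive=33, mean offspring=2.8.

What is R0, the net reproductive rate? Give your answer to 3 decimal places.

10.722

lx = nx/n0 = nx/250: 1, 0.992, 0.98, 0.92, 0.792, 0.692, 0.452, 0.132
lx·mx by age: 0, 1.3888, 2.058, 2.3, 1.7424, 1.8684, 0.9944, 0.3696
R0 = Σ lx·mx = 10.7216 → 10.722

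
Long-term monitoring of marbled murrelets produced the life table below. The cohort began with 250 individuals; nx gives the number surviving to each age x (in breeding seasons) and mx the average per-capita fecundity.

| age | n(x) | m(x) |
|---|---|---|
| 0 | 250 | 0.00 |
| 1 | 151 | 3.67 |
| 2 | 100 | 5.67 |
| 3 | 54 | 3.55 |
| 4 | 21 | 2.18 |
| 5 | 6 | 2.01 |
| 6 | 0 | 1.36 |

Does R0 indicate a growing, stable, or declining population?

growing

lx = nx/n0 = nx/250: 1, 0.604, 0.4, 0.216, 0.084, 0.024, 0
R0 = Σ lx·mx = 0 + 2.21668 + 2.268 + 0.7668 + 0.18312 + 0.04824 + 0 = 5.48284
R0 > 1, so the population is growing.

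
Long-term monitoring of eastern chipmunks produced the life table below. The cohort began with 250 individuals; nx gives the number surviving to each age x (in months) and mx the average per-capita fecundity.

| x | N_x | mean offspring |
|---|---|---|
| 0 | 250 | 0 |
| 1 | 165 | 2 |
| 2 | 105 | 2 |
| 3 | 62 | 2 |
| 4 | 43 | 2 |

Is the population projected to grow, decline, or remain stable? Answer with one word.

lx = nx/n0 = nx/250: 1, 0.66, 0.42, 0.248, 0.172
R0 = Σ lx·mx = 0 + 1.32 + 0.84 + 0.496 + 0.344 = 3
R0 > 1, so the population is growing.

growing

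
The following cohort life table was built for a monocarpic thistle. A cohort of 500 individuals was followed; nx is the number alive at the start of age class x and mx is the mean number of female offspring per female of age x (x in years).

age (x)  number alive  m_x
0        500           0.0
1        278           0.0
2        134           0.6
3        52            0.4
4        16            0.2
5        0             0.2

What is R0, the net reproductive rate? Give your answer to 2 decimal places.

0.21

lx = nx/n0 = nx/500: 1, 0.556, 0.268, 0.104, 0.032, 0
lx·mx by age: 0, 0, 0.1608, 0.0416, 0.0064, 0
R0 = Σ lx·mx = 0.2088 → 0.21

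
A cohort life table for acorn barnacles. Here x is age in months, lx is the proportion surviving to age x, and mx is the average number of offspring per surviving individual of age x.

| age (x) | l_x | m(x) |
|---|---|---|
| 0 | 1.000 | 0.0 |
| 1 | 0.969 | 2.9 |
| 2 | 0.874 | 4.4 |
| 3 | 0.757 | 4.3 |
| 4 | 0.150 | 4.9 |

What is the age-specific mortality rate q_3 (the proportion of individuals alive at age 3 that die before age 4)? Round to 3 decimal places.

0.802

q_3 = (l_3 − l_4) / l_3 = (0.757 − 0.15) / 0.757
     = 0.607 / 0.757 = 0.801849… → 0.802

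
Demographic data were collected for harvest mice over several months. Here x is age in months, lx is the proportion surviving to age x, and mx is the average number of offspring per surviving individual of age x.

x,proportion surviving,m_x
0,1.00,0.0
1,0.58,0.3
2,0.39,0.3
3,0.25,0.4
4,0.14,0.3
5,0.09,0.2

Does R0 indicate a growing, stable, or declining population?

declining

R0 = Σ lx·mx = 0 + 0.174 + 0.117 + 0.1 + 0.042 + 0.018 = 0.451
R0 < 1, so the population is declining.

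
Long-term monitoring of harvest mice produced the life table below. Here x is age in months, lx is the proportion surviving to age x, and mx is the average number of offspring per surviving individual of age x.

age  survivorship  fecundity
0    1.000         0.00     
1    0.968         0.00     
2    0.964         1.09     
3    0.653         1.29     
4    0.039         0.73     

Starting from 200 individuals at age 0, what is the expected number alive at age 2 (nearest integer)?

193

Expected survivors = N0 · l_2 = 200 × 0.964 = 192.8 → 193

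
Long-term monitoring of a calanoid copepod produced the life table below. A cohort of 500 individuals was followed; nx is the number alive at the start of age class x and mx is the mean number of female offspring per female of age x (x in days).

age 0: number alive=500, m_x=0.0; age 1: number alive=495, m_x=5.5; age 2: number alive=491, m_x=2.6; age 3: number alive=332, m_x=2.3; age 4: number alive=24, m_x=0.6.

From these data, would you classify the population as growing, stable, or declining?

lx = nx/n0 = nx/500: 1, 0.99, 0.982, 0.664, 0.048
R0 = Σ lx·mx = 0 + 5.445 + 2.5532 + 1.5272 + 0.0288 = 9.5542
R0 > 1, so the population is growing.

growing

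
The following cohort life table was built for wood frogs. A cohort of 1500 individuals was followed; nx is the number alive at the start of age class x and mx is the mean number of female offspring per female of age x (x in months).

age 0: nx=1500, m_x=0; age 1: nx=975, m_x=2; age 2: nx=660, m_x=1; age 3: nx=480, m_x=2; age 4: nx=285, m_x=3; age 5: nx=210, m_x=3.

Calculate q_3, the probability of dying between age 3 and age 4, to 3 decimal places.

0.406

lx = nx/n0 = nx/1500: 1, 0.65, 0.44, 0.32, 0.19, 0.14
q_3 = (l_3 − l_4) / l_3 = (0.32 − 0.19) / 0.32
     = 0.13 / 0.32 = 0.40625 → 0.406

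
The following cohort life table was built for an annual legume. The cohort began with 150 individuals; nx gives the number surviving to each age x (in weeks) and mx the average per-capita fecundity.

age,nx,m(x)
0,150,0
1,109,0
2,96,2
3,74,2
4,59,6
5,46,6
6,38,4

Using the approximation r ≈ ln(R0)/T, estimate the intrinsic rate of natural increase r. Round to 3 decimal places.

0.498

lx = nx/n0 = nx/150: 1, 0.72667…, 0.64, 0.49333…, 0.39333…, 0.30667…, 0.25333…
R0 = Σ lx·mx = 0 + 0 + 1.28 + 0.98667… + 2.36… + 1.84… + 1.01333… = 7.48…
Σ x·lx·mx = 30.24…; T = 30.24…/7.48… = 4.04278…
r ≈ ln(R0)/T = ln(7.48…)/4.04278… = 0.49773… → 0.498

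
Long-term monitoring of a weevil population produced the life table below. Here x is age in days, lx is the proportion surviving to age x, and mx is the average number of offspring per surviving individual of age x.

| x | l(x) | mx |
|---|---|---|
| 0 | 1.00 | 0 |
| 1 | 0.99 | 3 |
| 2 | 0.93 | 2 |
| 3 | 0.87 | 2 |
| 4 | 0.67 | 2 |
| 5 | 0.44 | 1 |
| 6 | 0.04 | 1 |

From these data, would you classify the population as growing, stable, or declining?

growing

R0 = Σ lx·mx = 0 + 2.97 + 1.86 + 1.74 + 1.34 + 0.44 + 0.04 = 8.39
R0 > 1, so the population is growing.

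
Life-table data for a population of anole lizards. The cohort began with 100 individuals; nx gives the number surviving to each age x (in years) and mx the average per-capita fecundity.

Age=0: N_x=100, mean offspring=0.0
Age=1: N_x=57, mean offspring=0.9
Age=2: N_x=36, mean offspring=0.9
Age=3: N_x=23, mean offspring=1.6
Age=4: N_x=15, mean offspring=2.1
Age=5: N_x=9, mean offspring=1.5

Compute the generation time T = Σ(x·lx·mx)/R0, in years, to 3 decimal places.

lx = nx/n0 = nx/100: 1, 0.57, 0.36, 0.23, 0.15, 0.09
lx·mx: 0, 0.513, 0.324, 0.368, 0.315, 0.135 → R0 = 1.655
x·lx·mx: 0, 0.513, 0.648, 1.104, 1.26, 0.675 → Σ = 4.2
T = 4.2 / 1.655 = 2.537764… → 2.538

2.538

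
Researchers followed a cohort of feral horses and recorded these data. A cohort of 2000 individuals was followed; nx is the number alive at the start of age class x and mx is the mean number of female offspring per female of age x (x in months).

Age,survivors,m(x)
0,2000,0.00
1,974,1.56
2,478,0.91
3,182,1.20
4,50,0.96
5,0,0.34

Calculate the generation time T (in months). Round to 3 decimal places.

lx = nx/n0 = nx/2000: 1, 0.487, 0.239, 0.091, 0.025, 0
lx·mx: 0, 0.75972, 0.21749, 0.1092, 0.024, 0 → R0 = 1.11041
x·lx·mx: 0, 0.75972, 0.43498, 0.3276, 0.096, 0 → Σ = 1.6183
T = 1.6183 / 1.11041 = 1.45739… → 1.457

1.457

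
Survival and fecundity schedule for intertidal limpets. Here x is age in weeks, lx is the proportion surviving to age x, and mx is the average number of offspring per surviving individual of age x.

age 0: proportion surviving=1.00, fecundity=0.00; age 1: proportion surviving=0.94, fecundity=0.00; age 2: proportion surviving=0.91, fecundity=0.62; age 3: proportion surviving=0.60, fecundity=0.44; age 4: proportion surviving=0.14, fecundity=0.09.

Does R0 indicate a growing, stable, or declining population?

declining

R0 = Σ lx·mx = 0 + 0 + 0.5642 + 0.264 + 0.0126 = 0.8408
R0 < 1, so the population is declining.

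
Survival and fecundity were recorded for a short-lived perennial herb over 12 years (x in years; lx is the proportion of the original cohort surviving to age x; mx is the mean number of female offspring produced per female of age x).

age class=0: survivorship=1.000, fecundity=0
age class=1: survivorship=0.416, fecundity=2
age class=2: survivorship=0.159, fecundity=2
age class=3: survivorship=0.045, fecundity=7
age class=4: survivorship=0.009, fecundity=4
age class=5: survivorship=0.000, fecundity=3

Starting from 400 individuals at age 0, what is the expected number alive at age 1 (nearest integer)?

166

Expected survivors = N0 · l_1 = 400 × 0.416 = 166.4 → 166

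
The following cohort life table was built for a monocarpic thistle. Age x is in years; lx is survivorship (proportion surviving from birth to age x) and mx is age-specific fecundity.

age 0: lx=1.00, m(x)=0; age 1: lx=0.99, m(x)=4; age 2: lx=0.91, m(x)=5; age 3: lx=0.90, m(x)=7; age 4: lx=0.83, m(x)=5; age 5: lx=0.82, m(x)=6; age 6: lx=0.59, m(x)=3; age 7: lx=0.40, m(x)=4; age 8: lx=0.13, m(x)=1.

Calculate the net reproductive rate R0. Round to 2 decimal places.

lx·mx by age: 0, 3.96, 4.55, 6.3, 4.15, 4.92, 1.77, 1.6, 0.13
R0 = Σ lx·mx = 27.38 → 27.38

27.38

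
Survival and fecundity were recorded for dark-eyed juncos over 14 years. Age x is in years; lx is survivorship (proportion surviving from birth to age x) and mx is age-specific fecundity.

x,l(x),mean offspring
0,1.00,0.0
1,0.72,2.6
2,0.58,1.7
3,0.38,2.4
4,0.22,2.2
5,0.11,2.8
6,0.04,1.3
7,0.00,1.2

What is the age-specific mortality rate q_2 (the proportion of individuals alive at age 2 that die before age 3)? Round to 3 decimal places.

q_2 = (l_2 − l_3) / l_2 = (0.58 − 0.38) / 0.58
     = 0.2 / 0.58 = 0.344828… → 0.345

0.345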